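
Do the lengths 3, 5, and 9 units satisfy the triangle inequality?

No

The longest side is 9, but the other two sum to only 8.
8 < 9, so the triangle inequality fails.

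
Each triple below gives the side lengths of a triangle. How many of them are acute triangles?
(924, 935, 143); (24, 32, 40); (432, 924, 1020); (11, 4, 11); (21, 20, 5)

1

(924,935,143): 143²+924² = 874225 = 935² → right
(24,32,40): 24²+32² = 1600 = 40² → right
(432,924,1020): 432²+924² = 1040400 = 1020² → right
(11,4,11): 4²+11² = 137 > 121 = 11² → acute
(21,20,5): 5²+20² = 425 < 441 = 21² → obtuse
1 of the 5 is acute.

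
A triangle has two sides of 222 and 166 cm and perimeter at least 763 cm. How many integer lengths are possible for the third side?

Triangle inequality: 56 < x < 388. Perimeter ≥ 763 gives x ≥ 763 − 222 − 166 = 375.
So 375 ≤ x < 388; integers 375 through 387: 13 values.

13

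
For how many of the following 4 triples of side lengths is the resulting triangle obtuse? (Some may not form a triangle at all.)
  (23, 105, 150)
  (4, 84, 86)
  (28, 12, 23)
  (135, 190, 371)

(23,105,150): 23+105 ≤ 150, not a triangle
(4,84,86): 4²+84² = 7072 < 7396 = 86² → obtuse
(28,12,23): 12²+23² = 673 < 784 = 28² → obtuse
(135,190,371): 135+190 ≤ 371, not a triangle
2 of the 4 are obtuse.

2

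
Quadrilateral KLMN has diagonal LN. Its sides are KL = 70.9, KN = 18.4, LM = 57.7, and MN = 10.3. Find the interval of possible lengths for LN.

52.5 < LN < 68.0

From triangle KLN: |70.9 − 18.4| < LN < 70.9 + 18.4, i.e. 52.5 < LN < 89.3.
From triangle MLN: 47.4 < LN < 68.0.
Both must hold, so LN lies in the intersection.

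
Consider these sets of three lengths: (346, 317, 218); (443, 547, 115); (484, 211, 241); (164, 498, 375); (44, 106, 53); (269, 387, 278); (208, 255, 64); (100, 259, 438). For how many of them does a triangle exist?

5

(218,317,346): 218+317 > 346 → valid
(115,443,547): 115+443 > 547 → valid
(211,241,484): 211+241 ≤ 484 → not valid
(164,375,498): 164+375 > 498 → valid
(44,53,106): 44+53 ≤ 106 → not valid
(269,278,387): 269+278 > 387 → valid
(64,208,255): 64+208 > 255 → valid
(100,259,438): 100+259 ≤ 438 → not valid
5 of the 8 triples form a triangle.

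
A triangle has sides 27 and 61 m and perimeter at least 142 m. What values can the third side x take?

Triangle inequality alone gives 34 < x < 88.
The perimeter condition gives x ≥ 142 − 27 − 61 = 54.
Intersecting the two: 54 ≤ x < 88.

54 ≤ x < 88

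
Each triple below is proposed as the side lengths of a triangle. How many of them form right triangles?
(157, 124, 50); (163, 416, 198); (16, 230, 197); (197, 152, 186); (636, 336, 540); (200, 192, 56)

(157,124,50): 50²+124² = 17876 < 24649 = 157² → obtuse
(163,416,198): 163+198 ≤ 416, not a triangle
(16,230,197): 16+197 ≤ 230, not a triangle
(197,152,186): 152²+186² = 57700 > 38809 = 197² → acute
(636,336,540): 336²+540² = 404496 = 636² → right
(200,192,56): 56²+192² = 40000 = 200² → right
2 of the 6 are right.

2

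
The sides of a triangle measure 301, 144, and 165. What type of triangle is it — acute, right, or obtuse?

Compare the square of the longest side to the sum of squares of the other two: 144² + 165² = 47961 < 90601 = 301².

obtuse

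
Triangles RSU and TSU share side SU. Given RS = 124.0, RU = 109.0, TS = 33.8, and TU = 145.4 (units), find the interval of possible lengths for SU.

111.6 < SU < 179.2

From triangle RSU: |124.0 − 109.0| < SU < 124.0 + 109.0, i.e. 15.0 < SU < 233.0.
From triangle TSU: 111.6 < SU < 179.2.
Both must hold, so SU lies in the intersection.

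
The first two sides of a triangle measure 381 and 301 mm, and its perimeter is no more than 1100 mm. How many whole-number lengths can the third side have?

338

Triangle inequality: 80 < x < 682. Perimeter ≤ 1100 gives x ≤ 1100 − 381 − 301 = 418.
So 80 < x ≤ 418; integers 81 through 418: 338 values.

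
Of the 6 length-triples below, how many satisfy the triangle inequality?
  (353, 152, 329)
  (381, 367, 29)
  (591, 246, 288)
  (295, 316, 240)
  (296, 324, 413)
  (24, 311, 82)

4

(152,329,353): 152+329 > 353 → valid
(29,367,381): 29+367 > 381 → valid
(246,288,591): 246+288 ≤ 591 → not valid
(240,295,316): 240+295 > 316 → valid
(296,324,413): 296+324 > 413 → valid
(24,82,311): 24+82 ≤ 311 → not valid
4 of the 6 triples form a triangle.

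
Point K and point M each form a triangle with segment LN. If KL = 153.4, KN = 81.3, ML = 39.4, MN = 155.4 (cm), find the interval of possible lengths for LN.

116.0 < LN < 194.8

From triangle KLN: |153.4 − 81.3| < LN < 153.4 + 81.3, i.e. 72.1 < LN < 234.7.
From triangle MLN: 116.0 < LN < 194.8.
Both must hold, so LN lies in the intersection.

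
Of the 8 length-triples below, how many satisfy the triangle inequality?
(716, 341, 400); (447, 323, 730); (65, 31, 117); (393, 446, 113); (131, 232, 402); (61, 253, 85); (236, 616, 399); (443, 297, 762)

(341,400,716): 341+400 > 716 → valid
(323,447,730): 323+447 > 730 → valid
(31,65,117): 31+65 ≤ 117 → not valid
(113,393,446): 113+393 > 446 → valid
(131,232,402): 131+232 ≤ 402 → not valid
(61,85,253): 61+85 ≤ 253 → not valid
(236,399,616): 236+399 > 616 → valid
(297,443,762): 297+443 ≤ 762 → not valid
4 of the 8 triples form a triangle.

4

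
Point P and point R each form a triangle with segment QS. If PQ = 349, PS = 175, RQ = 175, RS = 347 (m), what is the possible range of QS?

174 < QS < 522

From triangle PQS: |349 − 175| < QS < 349 + 175, i.e. 174 < QS < 524.
From triangle RQS: 172 < QS < 522.
Both must hold, so QS lies in the intersection.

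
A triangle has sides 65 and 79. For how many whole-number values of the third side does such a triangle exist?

129

The third side lies in the open interval (14, 144).
Integers from 15 to 143 inclusive: 143 − 15 + 1 = 129.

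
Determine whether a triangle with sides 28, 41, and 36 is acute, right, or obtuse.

Compare the square of the longest side to the sum of squares of the other two: 28² + 36² = 2080 > 1681 = 41².

acute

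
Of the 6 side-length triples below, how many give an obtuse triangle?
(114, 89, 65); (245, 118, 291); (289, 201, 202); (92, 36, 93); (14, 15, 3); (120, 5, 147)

(114,89,65): 65²+89² = 12146 < 12996 = 114² → obtuse
(245,118,291): 118²+245² = 73949 < 84681 = 291² → obtuse
(289,201,202): 201²+202² = 81205 < 83521 = 289² → obtuse
(92,36,93): 36²+92² = 9760 > 8649 = 93² → acute
(14,15,3): 3²+14² = 205 < 225 = 15² → obtuse
(120,5,147): 5+120 ≤ 147, not a triangle
4 of the 6 are obtuse.

4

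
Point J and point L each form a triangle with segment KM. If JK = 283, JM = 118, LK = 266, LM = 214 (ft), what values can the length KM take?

From triangle JKM: |283 − 118| < KM < 283 + 118, i.e. 165 < KM < 401.
From triangle LKM: 52 < KM < 480.
Both must hold, so KM lies in the intersection.

165 < KM < 401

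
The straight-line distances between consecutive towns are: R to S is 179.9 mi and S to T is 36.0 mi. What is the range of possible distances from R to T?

143.9 ≤ RT ≤ 215.9 mi

By the triangle inequality, |179.9 − 36.0| ≤ RT ≤ 179.9 + 36.0.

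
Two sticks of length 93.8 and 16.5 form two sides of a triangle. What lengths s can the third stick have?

77.3 < s < 110.3

By the triangle inequality, s must be less than 93.8 + 16.5 = 110.3 and greater than |93.8 − 16.5| = 77.3.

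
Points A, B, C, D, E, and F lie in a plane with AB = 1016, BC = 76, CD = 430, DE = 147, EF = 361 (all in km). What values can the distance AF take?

The maximum is all hops collinear in one direction: 1016 + 76 + 430 + 147 + 361 = 2030.
The longest hop is 1016; the others sum to 1014. Folding the others back against it leaves at least 1016 − 1014 = 2.

2 ≤ AF ≤ 2030 km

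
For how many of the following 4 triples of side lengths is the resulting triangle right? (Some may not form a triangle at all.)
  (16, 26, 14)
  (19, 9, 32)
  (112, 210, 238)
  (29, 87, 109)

(16,26,14): 14²+16² = 452 < 676 = 26² → obtuse
(19,9,32): 9+19 ≤ 32, not a triangle
(112,210,238): 112²+210² = 56644 = 238² → right
(29,87,109): 29²+87² = 8410 < 11881 = 109² → obtuse
1 of the 4 is right.

1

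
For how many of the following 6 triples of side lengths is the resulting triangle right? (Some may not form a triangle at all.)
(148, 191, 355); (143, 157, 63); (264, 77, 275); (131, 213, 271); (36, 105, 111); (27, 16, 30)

2

(148,191,355): 148+191 ≤ 355, not a triangle
(143,157,63): 63²+143² = 24418 < 24649 = 157² → obtuse
(264,77,275): 77²+264² = 75625 = 275² → right
(131,213,271): 131²+213² = 62530 < 73441 = 271² → obtuse
(36,105,111): 36²+105² = 12321 = 111² → right
(27,16,30): 16²+27² = 985 > 900 = 30² → acute
2 of the 6 are right.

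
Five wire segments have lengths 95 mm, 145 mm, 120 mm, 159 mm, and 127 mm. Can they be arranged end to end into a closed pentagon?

Yes

A pentagon exists iff every side is shorter than the sum of the others — equivalently, the longest side is less than the sum of the rest.
Longest side 159 < 487 (sum of the remaining 4), so yes.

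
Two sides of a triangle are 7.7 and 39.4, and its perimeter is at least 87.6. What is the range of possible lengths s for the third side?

Triangle inequality alone gives 31.7 < s < 47.1.
The perimeter condition gives s ≥ 87.6 − 7.7 − 39.4 = 40.5.
Intersecting the two: 40.5 ≤ s < 47.1.

40.5 ≤ s < 47.1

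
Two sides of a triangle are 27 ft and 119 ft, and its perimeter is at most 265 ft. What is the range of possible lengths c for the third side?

Triangle inequality alone gives 92 < c < 146.
The perimeter condition gives c ≤ 265 − 27 − 119 = 119.
Intersecting the two: 92 < c ≤ 119.

92 < c ≤ 119 ft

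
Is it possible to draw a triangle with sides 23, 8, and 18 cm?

Yes

The longest side is 23, and the other two sum to 26.
Since 26 > 23, the triangle inequality holds.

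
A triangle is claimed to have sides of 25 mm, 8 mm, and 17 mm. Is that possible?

The two shorter sides sum to 25, exactly equal to the longest side 25.
That gives only a degenerate (flat) triangle — the inequality must be strict.

No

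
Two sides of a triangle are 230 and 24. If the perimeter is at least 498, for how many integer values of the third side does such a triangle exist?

Triangle inequality: 206 < x < 254. Perimeter ≥ 498 gives x ≥ 498 − 230 − 24 = 244.
So 244 ≤ x < 254; integers 244 through 253: 10 values.

10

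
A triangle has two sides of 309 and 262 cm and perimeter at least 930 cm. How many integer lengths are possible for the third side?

Triangle inequality: 47 < x < 571. Perimeter ≥ 930 gives x ≥ 930 − 309 − 262 = 359.
So 359 ≤ x < 571; integers 359 through 570: 212 values.

212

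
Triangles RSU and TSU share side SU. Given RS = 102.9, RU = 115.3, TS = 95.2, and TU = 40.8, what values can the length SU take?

54.4 < SU < 136.0

From triangle RSU: |102.9 − 115.3| < SU < 102.9 + 115.3, i.e. 12.4 < SU < 218.2.
From triangle TSU: 54.4 < SU < 136.0.
Both must hold, so SU lies in the intersection.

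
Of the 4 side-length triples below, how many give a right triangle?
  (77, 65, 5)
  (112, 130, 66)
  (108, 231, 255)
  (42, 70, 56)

3

(77,65,5): 5+65 ≤ 77, not a triangle
(112,130,66): 66²+112² = 16900 = 130² → right
(108,231,255): 108²+231² = 65025 = 255² → right
(42,70,56): 42²+56² = 4900 = 70² → right
3 of the 4 are right.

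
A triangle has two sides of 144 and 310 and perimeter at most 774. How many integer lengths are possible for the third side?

154

Triangle inequality: 166 < x < 454. Perimeter ≤ 774 gives x ≤ 774 − 144 − 310 = 320.
So 166 < x ≤ 320; integers 167 through 320: 154 values.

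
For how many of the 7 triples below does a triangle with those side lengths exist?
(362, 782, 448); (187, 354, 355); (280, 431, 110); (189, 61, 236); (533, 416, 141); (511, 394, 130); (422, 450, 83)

6

(362,448,782): 362+448 > 782 → valid
(187,354,355): 187+354 > 355 → valid
(110,280,431): 110+280 ≤ 431 → not valid
(61,189,236): 61+189 > 236 → valid
(141,416,533): 141+416 > 533 → valid
(130,394,511): 130+394 > 511 → valid
(83,422,450): 83+422 > 450 → valid
6 of the 7 triples form a triangle.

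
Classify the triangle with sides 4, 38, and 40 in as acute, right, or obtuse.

obtuse

Compare the square of the longest side to the sum of squares of the other two: 4² + 38² = 1460 < 1600 = 40².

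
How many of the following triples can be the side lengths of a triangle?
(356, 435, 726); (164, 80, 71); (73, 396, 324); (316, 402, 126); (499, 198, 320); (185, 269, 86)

5

(356,435,726): 356+435 > 726 → valid
(71,80,164): 71+80 ≤ 164 → not valid
(73,324,396): 73+324 > 396 → valid
(126,316,402): 126+316 > 402 → valid
(198,320,499): 198+320 > 499 → valid
(86,185,269): 86+185 > 269 → valid
5 of the 6 triples form a triangle.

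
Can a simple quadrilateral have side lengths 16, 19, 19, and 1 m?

Yes

A quadrilateral exists iff every side is shorter than the sum of the others — equivalently, the longest side is less than the sum of the rest.
Longest side 19 < 36 (sum of the remaining 3), so yes.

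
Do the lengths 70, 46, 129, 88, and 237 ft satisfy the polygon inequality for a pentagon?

A pentagon exists iff every side is shorter than the sum of the others — equivalently, the longest side is less than the sum of the rest.
Longest side 237 < 333 (sum of the remaining 4), so yes.

Yes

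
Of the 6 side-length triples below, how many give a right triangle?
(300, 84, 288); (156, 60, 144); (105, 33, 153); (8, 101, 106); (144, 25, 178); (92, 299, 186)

2

(300,84,288): 84²+288² = 90000 = 300² → right
(156,60,144): 60²+144² = 24336 = 156² → right
(105,33,153): 33+105 ≤ 153, not a triangle
(8,101,106): 8²+101² = 10265 < 11236 = 106² → obtuse
(144,25,178): 25+144 ≤ 178, not a triangle
(92,299,186): 92+186 ≤ 299, not a triangle
2 of the 6 are right.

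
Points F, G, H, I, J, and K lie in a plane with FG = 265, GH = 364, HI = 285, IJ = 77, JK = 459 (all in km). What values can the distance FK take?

0 ≤ FK ≤ 1450 km

The maximum is all hops collinear in one direction: 265 + 364 + 285 + 77 + 459 = 1450.
The longest hop is 459; the others sum to 991. Since 459 ≤ 991, the path can fold back on itself completely, so the minimum distance is 0.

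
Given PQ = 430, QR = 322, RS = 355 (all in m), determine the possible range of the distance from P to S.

The maximum is all hops collinear in one direction: 430 + 322 + 355 = 1107.
The longest hop is 430; the others sum to 677. Since 430 ≤ 677, the path can fold back on itself completely, so the minimum distance is 0.

0 ≤ PS ≤ 1107 m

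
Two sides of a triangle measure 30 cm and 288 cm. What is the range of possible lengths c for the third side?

By the triangle inequality, c must be less than 30 + 288 = 318 and greater than |30 − 288| = 258.

258 < c < 318 (cm)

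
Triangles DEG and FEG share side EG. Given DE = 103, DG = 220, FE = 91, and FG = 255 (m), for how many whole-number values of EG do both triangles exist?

From triangle DEG: 117 < EG < 323.
From triangle FEG: 164 < EG < 346.
Intersection: 164 < EG < 323, so integers 165 through 322: 158 values.

158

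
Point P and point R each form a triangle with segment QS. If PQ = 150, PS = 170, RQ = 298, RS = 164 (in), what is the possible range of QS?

134 < QS < 320

From triangle PQS: |150 − 170| < QS < 150 + 170, i.e. 20 < QS < 320.
From triangle RQS: 134 < QS < 462.
Both must hold, so QS lies in the intersection.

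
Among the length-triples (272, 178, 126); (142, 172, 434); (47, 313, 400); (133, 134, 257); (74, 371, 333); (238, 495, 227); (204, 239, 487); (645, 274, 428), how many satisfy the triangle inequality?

4

(126,178,272): 126+178 > 272 → valid
(142,172,434): 142+172 ≤ 434 → not valid
(47,313,400): 47+313 ≤ 400 → not valid
(133,134,257): 133+134 > 257 → valid
(74,333,371): 74+333 > 371 → valid
(227,238,495): 227+238 ≤ 495 → not valid
(204,239,487): 204+239 ≤ 487 → not valid
(274,428,645): 274+428 > 645 → valid
4 of the 8 triples form a triangle.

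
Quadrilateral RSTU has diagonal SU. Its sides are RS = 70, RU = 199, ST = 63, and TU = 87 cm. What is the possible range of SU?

129 < SU < 150

From triangle RSU: |70 − 199| < SU < 70 + 199, i.e. 129 < SU < 269.
From triangle TSU: 24 < SU < 150.
Both must hold, so SU lies in the intersection.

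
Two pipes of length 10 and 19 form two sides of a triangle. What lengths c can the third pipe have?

9 < c < 29

By the triangle inequality, c must be less than 10 + 19 = 29 and greater than |10 − 19| = 9.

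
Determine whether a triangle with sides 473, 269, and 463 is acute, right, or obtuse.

Compare the square of the longest side to the sum of squares of the other two: 269² + 463² = 286730 > 223729 = 473².

acute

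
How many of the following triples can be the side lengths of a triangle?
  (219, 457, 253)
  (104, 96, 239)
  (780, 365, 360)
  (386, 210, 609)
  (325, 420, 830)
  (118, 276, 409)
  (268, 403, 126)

(219,253,457): 219+253 > 457 → valid
(96,104,239): 96+104 ≤ 239 → not valid
(360,365,780): 360+365 ≤ 780 → not valid
(210,386,609): 210+386 ≤ 609 → not valid
(325,420,830): 325+420 ≤ 830 → not valid
(118,276,409): 118+276 ≤ 409 → not valid
(126,268,403): 126+268 ≤ 403 → not valid
1 of the 7 triples forms a triangle.

1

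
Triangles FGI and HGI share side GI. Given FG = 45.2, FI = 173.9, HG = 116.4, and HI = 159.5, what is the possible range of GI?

From triangle FGI: |45.2 − 173.9| < GI < 45.2 + 173.9, i.e. 128.7 < GI < 219.1.
From triangle HGI: 43.1 < GI < 275.9.
Both must hold, so GI lies in the intersection.

128.7 < GI < 219.1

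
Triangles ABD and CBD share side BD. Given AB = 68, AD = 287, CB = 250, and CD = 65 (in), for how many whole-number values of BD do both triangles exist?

95

From triangle ABD: 219 < BD < 355.
From triangle CBD: 185 < BD < 315.
Intersection: 219 < BD < 315, so integers 220 through 314: 95 values.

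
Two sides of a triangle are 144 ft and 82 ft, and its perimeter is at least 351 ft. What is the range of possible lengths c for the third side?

Triangle inequality alone gives 62 < c < 226.
The perimeter condition gives c ≥ 351 − 144 − 82 = 125.
Intersecting the two: 125 ≤ c < 226.

125 ≤ c < 226 ft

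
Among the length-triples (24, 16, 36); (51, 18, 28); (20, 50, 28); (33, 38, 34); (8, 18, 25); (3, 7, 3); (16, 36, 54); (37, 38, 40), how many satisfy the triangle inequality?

4

(16,24,36): 16+24 > 36 → valid
(18,28,51): 18+28 ≤ 51 → not valid
(20,28,50): 20+28 ≤ 50 → not valid
(33,34,38): 33+34 > 38 → valid
(8,18,25): 8+18 > 25 → valid
(3,3,7): 3+3 ≤ 7 → not valid
(16,36,54): 16+36 ≤ 54 → not valid
(37,38,40): 37+38 > 40 → valid
4 of the 8 triples form a triangle.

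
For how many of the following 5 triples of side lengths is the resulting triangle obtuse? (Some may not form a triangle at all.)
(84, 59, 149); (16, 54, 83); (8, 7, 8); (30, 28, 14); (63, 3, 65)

1

(84,59,149): 59+84 ≤ 149, not a triangle
(16,54,83): 16+54 ≤ 83, not a triangle
(8,7,8): 7²+8² = 113 > 64 = 8² → acute
(30,28,14): 14²+28² = 980 > 900 = 30² → acute
(63,3,65): 3²+63² = 3978 < 4225 = 65² → obtuse
1 of the 5 is obtuse.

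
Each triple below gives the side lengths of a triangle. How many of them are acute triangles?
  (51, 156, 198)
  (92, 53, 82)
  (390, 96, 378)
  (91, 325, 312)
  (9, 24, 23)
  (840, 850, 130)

2

(51,156,198): 51²+156² = 26937 < 39204 = 198² → obtuse
(92,53,82): 53²+82² = 9533 > 8464 = 92² → acute
(390,96,378): 96²+378² = 152100 = 390² → right
(91,325,312): 91²+312² = 105625 = 325² → right
(9,24,23): 9²+23² = 610 > 576 = 24² → acute
(840,850,130): 130²+840² = 722500 = 850² → right
2 of the 6 are acute.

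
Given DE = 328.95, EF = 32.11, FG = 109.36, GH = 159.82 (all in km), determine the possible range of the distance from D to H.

27.66 ≤ DH ≤ 630.24 km

The maximum is all hops collinear in one direction: 328.95 + 32.11 + 109.36 + 159.82 = 630.24.
The longest hop is 328.95; the others sum to 301.29. Folding the others back against it leaves at least 328.95 − 301.29 = 27.66.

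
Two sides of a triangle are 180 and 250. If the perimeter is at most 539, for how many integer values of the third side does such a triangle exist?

Triangle inequality: 70 < x < 430. Perimeter ≤ 539 gives x ≤ 539 − 180 − 250 = 109.
So 70 < x ≤ 109; integers 71 through 109: 39 values.

39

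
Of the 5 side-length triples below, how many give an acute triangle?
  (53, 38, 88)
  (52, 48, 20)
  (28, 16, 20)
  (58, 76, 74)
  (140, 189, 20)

(53,38,88): 38²+53² = 4253 < 7744 = 88² → obtuse
(52,48,20): 20²+48² = 2704 = 52² → right
(28,16,20): 16²+20² = 656 < 784 = 28² → obtuse
(58,76,74): 58²+74² = 8840 > 5776 = 76² → acute
(140,189,20): 20+140 ≤ 189, not a triangle
1 of the 5 is acute.

1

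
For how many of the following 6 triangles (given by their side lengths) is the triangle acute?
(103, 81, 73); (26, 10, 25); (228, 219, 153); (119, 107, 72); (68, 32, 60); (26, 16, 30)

(103,81,73): 73²+81² = 11890 > 10609 = 103² → acute
(26,10,25): 10²+25² = 725 > 676 = 26² → acute
(228,219,153): 153²+219² = 71370 > 51984 = 228² → acute
(119,107,72): 72²+107² = 16633 > 14161 = 119² → acute
(68,32,60): 32²+60² = 4624 = 68² → right
(26,16,30): 16²+26² = 932 > 900 = 30² → acute
5 of the 6 are acute.

5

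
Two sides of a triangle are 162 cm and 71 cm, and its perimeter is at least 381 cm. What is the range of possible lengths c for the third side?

Triangle inequality alone gives 91 < c < 233.
The perimeter condition gives c ≥ 381 − 162 − 71 = 148.
Intersecting the two: 148 ≤ c < 233.

148 ≤ c < 233 cm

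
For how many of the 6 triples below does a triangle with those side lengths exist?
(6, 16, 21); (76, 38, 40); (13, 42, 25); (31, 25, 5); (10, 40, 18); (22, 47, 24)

(6,16,21): 6+16 > 21 → valid
(38,40,76): 38+40 > 76 → valid
(13,25,42): 13+25 ≤ 42 → not valid
(5,25,31): 5+25 ≤ 31 → not valid
(10,18,40): 10+18 ≤ 40 → not valid
(22,24,47): 22+24 ≤ 47 → not valid
2 of the 6 triples form a triangle.

2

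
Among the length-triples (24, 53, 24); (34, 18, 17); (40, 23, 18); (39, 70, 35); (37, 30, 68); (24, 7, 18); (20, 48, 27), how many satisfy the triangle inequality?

(24,24,53): 24+24 ≤ 53 → not valid
(17,18,34): 17+18 > 34 → valid
(18,23,40): 18+23 > 40 → valid
(35,39,70): 35+39 > 70 → valid
(30,37,68): 30+37 ≤ 68 → not valid
(7,18,24): 7+18 > 24 → valid
(20,27,48): 20+27 ≤ 48 → not valid
4 of the 7 triples form a triangle.

4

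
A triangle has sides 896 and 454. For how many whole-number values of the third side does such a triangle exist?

The third side lies in the open interval (442, 1350).
Integers from 443 to 1349 inclusive: 1349 − 443 + 1 = 907.

907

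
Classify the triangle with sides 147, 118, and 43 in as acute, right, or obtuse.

Compare the square of the longest side to the sum of squares of the other two: 43² + 118² = 15773 < 21609 = 147².

obtuse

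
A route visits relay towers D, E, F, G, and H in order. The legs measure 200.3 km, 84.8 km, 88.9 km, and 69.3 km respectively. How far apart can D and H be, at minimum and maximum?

0 ≤ DH ≤ 443.3 km

The maximum is all hops collinear in one direction: 200.3 + 84.8 + 88.9 + 69.3 = 443.3.
The longest hop is 200.3; the others sum to 243.0. Since 200.3 ≤ 243.0, the path can fold back on itself completely, so the minimum distance is 0.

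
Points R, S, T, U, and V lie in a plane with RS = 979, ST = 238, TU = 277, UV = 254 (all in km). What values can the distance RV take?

The maximum is all hops collinear in one direction: 979 + 238 + 277 + 254 = 1748.
The longest hop is 979; the others sum to 769. Folding the others back against it leaves at least 979 − 769 = 210.

210 ≤ RV ≤ 1748 km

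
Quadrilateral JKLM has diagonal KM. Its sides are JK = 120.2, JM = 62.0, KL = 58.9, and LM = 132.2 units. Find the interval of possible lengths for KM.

From triangle JKM: |120.2 − 62.0| < KM < 120.2 + 62.0, i.e. 58.2 < KM < 182.2.
From triangle LKM: 73.3 < KM < 191.1.
Both must hold, so KM lies in the intersection.

73.3 < KM < 182.2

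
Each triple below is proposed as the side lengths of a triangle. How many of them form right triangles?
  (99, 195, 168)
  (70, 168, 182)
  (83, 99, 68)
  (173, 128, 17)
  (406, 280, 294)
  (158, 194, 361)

3

(99,195,168): 99²+168² = 38025 = 195² → right
(70,168,182): 70²+168² = 33124 = 182² → right
(83,99,68): 68²+83² = 11513 > 9801 = 99² → acute
(173,128,17): 17+128 ≤ 173, not a triangle
(406,280,294): 280²+294² = 164836 = 406² → right
(158,194,361): 158+194 ≤ 361, not a triangle
3 of the 6 are right.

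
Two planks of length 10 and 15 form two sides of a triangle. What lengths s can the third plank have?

By the triangle inequality, s must be less than 10 + 15 = 25 and greater than |10 − 15| = 5.

5 < s < 25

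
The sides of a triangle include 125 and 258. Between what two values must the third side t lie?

By the triangle inequality, t must be less than 125 + 258 = 383 and greater than |125 − 258| = 133.

133 < t < 383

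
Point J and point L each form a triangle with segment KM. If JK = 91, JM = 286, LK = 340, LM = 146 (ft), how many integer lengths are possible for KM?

From triangle JKM: 195 < KM < 377.
From triangle LKM: 194 < KM < 486.
Intersection: 195 < KM < 377, so integers 196 through 376: 181 values.

181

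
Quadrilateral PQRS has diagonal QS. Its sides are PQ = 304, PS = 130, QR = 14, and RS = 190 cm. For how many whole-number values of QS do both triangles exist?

From triangle PQS: 174 < QS < 434.
From triangle RQS: 176 < QS < 204.
Intersection: 176 < QS < 204, so integers 177 through 203: 27 values.

27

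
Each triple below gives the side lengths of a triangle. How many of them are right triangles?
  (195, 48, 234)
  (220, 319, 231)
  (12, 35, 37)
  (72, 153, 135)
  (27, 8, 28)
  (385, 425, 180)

(195,48,234): 48²+195² = 40329 < 54756 = 234² → obtuse
(220,319,231): 220²+231² = 101761 = 319² → right
(12,35,37): 12²+35² = 1369 = 37² → right
(72,153,135): 72²+135² = 23409 = 153² → right
(27,8,28): 8²+27² = 793 > 784 = 28² → acute
(385,425,180): 180²+385² = 180625 = 425² → right
4 of the 6 are right.

4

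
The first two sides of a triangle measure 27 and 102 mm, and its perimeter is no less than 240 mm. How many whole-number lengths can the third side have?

Triangle inequality: 75 < x < 129. Perimeter ≥ 240 gives x ≥ 240 − 27 − 102 = 111.
So 111 ≤ x < 129; integers 111 through 128: 18 values.

18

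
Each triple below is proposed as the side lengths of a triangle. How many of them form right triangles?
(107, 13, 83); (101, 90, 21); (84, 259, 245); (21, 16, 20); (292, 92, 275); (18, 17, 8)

1

(107,13,83): 13+83 ≤ 107, not a triangle
(101,90,21): 21²+90² = 8541 < 10201 = 101² → obtuse
(84,259,245): 84²+245² = 67081 = 259² → right
(21,16,20): 16²+20² = 656 > 441 = 21² → acute
(292,92,275): 92²+275² = 84089 < 85264 = 292² → obtuse
(18,17,8): 8²+17² = 353 > 324 = 18² → acute
1 of the 6 is right.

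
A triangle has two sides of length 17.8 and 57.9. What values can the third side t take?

By the triangle inequality, t must be less than 17.8 + 57.9 = 75.7 and greater than |17.8 − 57.9| = 40.1.

40.1 < t < 75.7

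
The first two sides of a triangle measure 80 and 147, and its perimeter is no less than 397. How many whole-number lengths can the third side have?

57

Triangle inequality: 67 < x < 227. Perimeter ≥ 397 gives x ≥ 397 − 80 − 147 = 170.
So 170 ≤ x < 227; integers 170 through 226: 57 values.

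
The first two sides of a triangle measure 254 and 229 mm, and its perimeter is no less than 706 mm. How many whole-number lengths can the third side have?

Triangle inequality: 25 < x < 483. Perimeter ≥ 706 gives x ≥ 706 − 254 − 229 = 223.
So 223 ≤ x < 483; integers 223 through 482: 260 values.

260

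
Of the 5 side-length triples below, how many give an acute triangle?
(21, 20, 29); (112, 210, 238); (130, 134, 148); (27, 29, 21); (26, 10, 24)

(21,20,29): 20²+21² = 841 = 29² → right
(112,210,238): 112²+210² = 56644 = 238² → right
(130,134,148): 130²+134² = 34856 > 21904 = 148² → acute
(27,29,21): 21²+27² = 1170 > 841 = 29² → acute
(26,10,24): 10²+24² = 676 = 26² → right
2 of the 5 are acute.

2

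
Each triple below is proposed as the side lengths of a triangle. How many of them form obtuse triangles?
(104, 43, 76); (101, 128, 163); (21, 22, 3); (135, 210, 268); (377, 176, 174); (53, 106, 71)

(104,43,76): 43²+76² = 7625 < 10816 = 104² → obtuse
(101,128,163): 101²+128² = 26585 > 26569 = 163² → acute
(21,22,3): 3²+21² = 450 < 484 = 22² → obtuse
(135,210,268): 135²+210² = 62325 < 71824 = 268² → obtuse
(377,176,174): 174+176 ≤ 377, not a triangle
(53,106,71): 53²+71² = 7850 < 11236 = 106² → obtuse
4 of the 6 are obtuse.

4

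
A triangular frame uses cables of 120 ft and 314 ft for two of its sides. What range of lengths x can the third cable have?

By the triangle inequality, x must be less than 120 + 314 = 434 and greater than |120 − 314| = 194.

194 < x < 434 (ft)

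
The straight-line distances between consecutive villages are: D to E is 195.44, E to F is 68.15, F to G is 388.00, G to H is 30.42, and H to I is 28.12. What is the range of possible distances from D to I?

65.87 ≤ DI ≤ 710.13

The maximum is all hops collinear in one direction: 195.44 + 68.15 + 388.00 + 30.42 + 28.12 = 710.13.
The longest hop is 388.00; the others sum to 322.13. Folding the others back against it leaves at least 388.00 − 322.13 = 65.87.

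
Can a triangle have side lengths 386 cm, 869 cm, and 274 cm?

No

The longest side is 869, but the other two sum to only 660.
660 < 869, so the triangle inequality fails.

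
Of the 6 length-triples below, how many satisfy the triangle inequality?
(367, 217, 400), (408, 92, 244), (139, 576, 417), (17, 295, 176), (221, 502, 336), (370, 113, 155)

2

(217,367,400): 217+367 > 400 → valid
(92,244,408): 92+244 ≤ 408 → not valid
(139,417,576): 139+417 ≤ 576 → not valid
(17,176,295): 17+176 ≤ 295 → not valid
(221,336,502): 221+336 > 502 → valid
(113,155,370): 113+155 ≤ 370 → not valid
2 of the 6 triples form a triangle.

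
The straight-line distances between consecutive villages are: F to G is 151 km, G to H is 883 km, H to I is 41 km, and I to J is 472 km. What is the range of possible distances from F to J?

The maximum is all hops collinear in one direction: 151 + 883 + 41 + 472 = 1547.
The longest hop is 883; the others sum to 664. Folding the others back against it leaves at least 883 − 664 = 219.

219 ≤ FJ ≤ 1547 km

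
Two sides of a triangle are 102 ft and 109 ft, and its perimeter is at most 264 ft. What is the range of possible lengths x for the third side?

7 < x ≤ 53

Triangle inequality alone gives 7 < x < 211.
The perimeter condition gives x ≤ 264 − 102 − 109 = 53.
Intersecting the two: 7 < x ≤ 53.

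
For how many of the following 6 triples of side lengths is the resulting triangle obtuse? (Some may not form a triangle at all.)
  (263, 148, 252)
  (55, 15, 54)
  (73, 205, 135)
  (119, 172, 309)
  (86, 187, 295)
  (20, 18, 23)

(263,148,252): 148²+252² = 85408 > 69169 = 263² → acute
(55,15,54): 15²+54² = 3141 > 3025 = 55² → acute
(73,205,135): 73²+135² = 23554 < 42025 = 205² → obtuse
(119,172,309): 119+172 ≤ 309, not a triangle
(86,187,295): 86+187 ≤ 295, not a triangle
(20,18,23): 18²+20² = 724 > 529 = 23² → acute
1 of the 6 is obtuse.

1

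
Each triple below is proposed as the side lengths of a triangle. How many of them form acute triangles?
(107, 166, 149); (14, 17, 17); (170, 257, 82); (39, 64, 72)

(107,166,149): 107²+149² = 33650 > 27556 = 166² → acute
(14,17,17): 14²+17² = 485 > 289 = 17² → acute
(170,257,82): 82+170 ≤ 257, not a triangle
(39,64,72): 39²+64² = 5617 > 5184 = 72² → acute
3 of the 4 are acute.

3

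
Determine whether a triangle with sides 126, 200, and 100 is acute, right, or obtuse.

obtuse

Compare the square of the longest side to the sum of squares of the other two: 100² + 126² = 25876 < 40000 = 200².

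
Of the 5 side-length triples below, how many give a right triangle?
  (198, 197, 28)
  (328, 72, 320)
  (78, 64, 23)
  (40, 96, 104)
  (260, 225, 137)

2

(198,197,28): 28²+197² = 39593 > 39204 = 198² → acute
(328,72,320): 72²+320² = 107584 = 328² → right
(78,64,23): 23²+64² = 4625 < 6084 = 78² → obtuse
(40,96,104): 40²+96² = 10816 = 104² → right
(260,225,137): 137²+225² = 69394 > 67600 = 260² → acute
2 of the 5 are right.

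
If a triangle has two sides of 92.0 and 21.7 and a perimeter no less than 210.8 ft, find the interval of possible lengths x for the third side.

97.1 ≤ x < 113.7

Triangle inequality alone gives 70.3 < x < 113.7.
The perimeter condition gives x ≥ 210.8 − 92.0 − 21.7 = 97.1.
Intersecting the two: 97.1 ≤ x < 113.7.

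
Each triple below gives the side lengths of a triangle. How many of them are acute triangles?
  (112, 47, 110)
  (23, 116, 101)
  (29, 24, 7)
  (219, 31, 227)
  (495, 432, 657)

(112,47,110): 47²+110² = 14309 > 12544 = 112² → acute
(23,116,101): 23²+101² = 10730 < 13456 = 116² → obtuse
(29,24,7): 7²+24² = 625 < 841 = 29² → obtuse
(219,31,227): 31²+219² = 48922 < 51529 = 227² → obtuse
(495,432,657): 432²+495² = 431649 = 657² → right
1 of the 5 is acute.

1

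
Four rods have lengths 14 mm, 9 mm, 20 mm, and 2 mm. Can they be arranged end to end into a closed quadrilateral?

Yes

A quadrilateral exists iff every side is shorter than the sum of the others — equivalently, the longest side is less than the sum of the rest.
Longest side 20 < 25 (sum of the remaining 3), so yes.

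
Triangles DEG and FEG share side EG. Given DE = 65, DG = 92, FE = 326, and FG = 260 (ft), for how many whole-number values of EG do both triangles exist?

90

From triangle DEG: 27 < EG < 157.
From triangle FEG: 66 < EG < 586.
Intersection: 66 < EG < 157, so integers 67 through 156: 90 values.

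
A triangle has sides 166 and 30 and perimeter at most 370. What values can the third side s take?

136 < s ≤ 174

Triangle inequality alone gives 136 < s < 196.
The perimeter condition gives s ≤ 370 − 166 − 30 = 174.
Intersecting the two: 136 < s ≤ 174.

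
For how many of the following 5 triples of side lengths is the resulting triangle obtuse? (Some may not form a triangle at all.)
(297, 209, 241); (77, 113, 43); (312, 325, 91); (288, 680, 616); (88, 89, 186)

1

(297,209,241): 209²+241² = 101762 > 88209 = 297² → acute
(77,113,43): 43²+77² = 7778 < 12769 = 113² → obtuse
(312,325,91): 91²+312² = 105625 = 325² → right
(288,680,616): 288²+616² = 462400 = 680² → right
(88,89,186): 88+89 ≤ 186, not a triangle
1 of the 5 is obtuse.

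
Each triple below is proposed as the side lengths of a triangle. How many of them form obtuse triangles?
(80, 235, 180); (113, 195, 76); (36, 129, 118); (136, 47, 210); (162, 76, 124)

3

(80,235,180): 80²+180² = 38800 < 55225 = 235² → obtuse
(113,195,76): 76+113 ≤ 195, not a triangle
(36,129,118): 36²+118² = 15220 < 16641 = 129² → obtuse
(136,47,210): 47+136 ≤ 210, not a triangle
(162,76,124): 76²+124² = 21152 < 26244 = 162² → obtuse
3 of the 5 are obtuse.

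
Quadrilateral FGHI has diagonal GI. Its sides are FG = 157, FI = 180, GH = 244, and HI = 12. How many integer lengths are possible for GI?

23

From triangle FGI: 23 < GI < 337.
From triangle HGI: 232 < GI < 256.
Intersection: 232 < GI < 256, so integers 233 through 255: 23 values.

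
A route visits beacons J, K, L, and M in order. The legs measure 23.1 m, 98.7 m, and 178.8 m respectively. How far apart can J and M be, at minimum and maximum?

57.0 ≤ JM ≤ 300.6 m

The maximum is all hops collinear in one direction: 23.1 + 98.7 + 178.8 = 300.6.
The longest hop is 178.8; the others sum to 121.8. Folding the others back against it leaves at least 178.8 − 121.8 = 57.0.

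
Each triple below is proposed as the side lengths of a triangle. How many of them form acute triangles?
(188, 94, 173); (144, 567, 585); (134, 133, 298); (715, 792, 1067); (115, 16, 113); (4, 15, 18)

(188,94,173): 94²+173² = 38765 > 35344 = 188² → acute
(144,567,585): 144²+567² = 342225 = 585² → right
(134,133,298): 133+134 ≤ 298, not a triangle
(715,792,1067): 715²+792² = 1138489 = 1067² → right
(115,16,113): 16²+113² = 13025 < 13225 = 115² → obtuse
(4,15,18): 4²+15² = 241 < 324 = 18² → obtuse
1 of the 6 is acute.

1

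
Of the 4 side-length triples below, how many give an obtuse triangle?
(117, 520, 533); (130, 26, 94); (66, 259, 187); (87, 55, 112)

1

(117,520,533): 117²+520² = 284089 = 533² → right
(130,26,94): 26+94 ≤ 130, not a triangle
(66,259,187): 66+187 ≤ 259, not a triangle
(87,55,112): 55²+87² = 10594 < 12544 = 112² → obtuse
1 of the 4 is obtuse.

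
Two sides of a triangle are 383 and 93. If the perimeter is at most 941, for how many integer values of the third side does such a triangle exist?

175

Triangle inequality: 290 < x < 476. Perimeter ≤ 941 gives x ≤ 941 − 383 − 93 = 465.
So 290 < x ≤ 465; integers 291 through 465: 175 values.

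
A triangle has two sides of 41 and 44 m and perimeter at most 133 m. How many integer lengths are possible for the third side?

Triangle inequality: 3 < x < 85. Perimeter ≤ 133 gives x ≤ 133 − 41 − 44 = 48.
So 3 < x ≤ 48; integers 4 through 48: 45 values.

45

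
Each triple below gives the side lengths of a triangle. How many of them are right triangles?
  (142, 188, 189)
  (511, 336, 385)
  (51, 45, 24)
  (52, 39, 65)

(142,188,189): 142²+188² = 55508 > 35721 = 189² → acute
(511,336,385): 336²+385² = 261121 = 511² → right
(51,45,24): 24²+45² = 2601 = 51² → right
(52,39,65): 39²+52² = 4225 = 65² → right
3 of the 4 are right.

3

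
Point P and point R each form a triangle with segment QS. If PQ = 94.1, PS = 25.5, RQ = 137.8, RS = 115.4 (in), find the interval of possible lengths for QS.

From triangle PQS: |94.1 − 25.5| < QS < 94.1 + 25.5, i.e. 68.6 < QS < 119.6.
From triangle RQS: 22.4 < QS < 253.2.
Both must hold, so QS lies in the intersection.

68.6 < QS < 119.6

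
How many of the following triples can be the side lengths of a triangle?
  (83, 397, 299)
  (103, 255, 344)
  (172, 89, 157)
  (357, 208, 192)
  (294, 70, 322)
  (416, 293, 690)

5

(83,299,397): 83+299 ≤ 397 → not valid
(103,255,344): 103+255 > 344 → valid
(89,157,172): 89+157 > 172 → valid
(192,208,357): 192+208 > 357 → valid
(70,294,322): 70+294 > 322 → valid
(293,416,690): 293+416 > 690 → valid
5 of the 6 triples form a triangle.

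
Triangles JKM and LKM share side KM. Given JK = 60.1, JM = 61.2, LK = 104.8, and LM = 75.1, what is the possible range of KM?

29.7 < KM < 121.3

From triangle JKM: |60.1 − 61.2| < KM < 60.1 + 61.2, i.e. 1.1 < KM < 121.3.
From triangle LKM: 29.7 < KM < 179.9.
Both must hold, so KM lies in the intersection.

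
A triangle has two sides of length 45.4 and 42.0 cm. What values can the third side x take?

By the triangle inequality, x must be less than 45.4 + 42.0 = 87.4 and greater than |45.4 − 42.0| = 3.4.

3.4 < x < 87.4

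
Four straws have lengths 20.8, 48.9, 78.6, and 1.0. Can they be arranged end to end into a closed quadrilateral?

For a quadrilateral, each side must be shorter than the sum of the others.
Here the longest side is 78.6, but the remaining 3 sides sum to only 70.7.

No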